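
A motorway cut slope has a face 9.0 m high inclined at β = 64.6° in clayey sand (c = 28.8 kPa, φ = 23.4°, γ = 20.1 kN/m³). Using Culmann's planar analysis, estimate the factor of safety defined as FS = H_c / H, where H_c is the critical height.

H_c = (4c/γ) · sinβ cosφ / [1 − cos(β − φ)]
    = (4·28.8/20.1) · sin64.6°·cos23.4° / [1 − cos41.2°]
    = 5.731 · 0.8290 / 0.2476 = 19.19 m
FS = H_c / H = 19.19 / 9.0 = 2.132

FS = 2.13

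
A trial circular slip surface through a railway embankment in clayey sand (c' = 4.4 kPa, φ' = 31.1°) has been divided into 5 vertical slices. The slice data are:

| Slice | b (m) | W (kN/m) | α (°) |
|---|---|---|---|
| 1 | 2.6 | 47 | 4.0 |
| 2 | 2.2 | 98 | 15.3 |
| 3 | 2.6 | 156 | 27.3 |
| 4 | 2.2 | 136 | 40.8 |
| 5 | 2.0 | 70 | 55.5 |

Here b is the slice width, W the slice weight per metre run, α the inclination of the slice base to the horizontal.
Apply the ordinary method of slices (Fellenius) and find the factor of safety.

Ordinary method of slices: FS = Σ[c'·Δl_i + (W_i cosα_i)·tanφ'] / Σ W_i sinα_i, with Δl_i = b_i / cosα_i.
Slice 1: Δl = 2.6/cos4.0° = 2.606 m; N'_1 = 47·cos4.0° = 46.9; c'Δl = 11.47; W sinα = 3.3
Slice 2: Δl = 2.2/cos15.3° = 2.281 m; N'_2 = 98·cos15.3° = 94.5; c'Δl = 10.04; W sinα = 25.9
Slice 3: Δl = 2.6/cos27.3° = 2.926 m; N'_3 = 156·cos27.3° = 138.6; c'Δl = 12.87; W sinα = 71.5
Slice 4: Δl = 2.2/cos40.8° = 2.906 m; N'_4 = 136·cos40.8° = 103.0; c'Δl = 12.79; W sinα = 88.9
Slice 5: Δl = 2.0/cos55.5° = 3.531 m; N'_5 = 70·cos55.5° = 39.6; c'Δl = 15.54; W sinα = 57.7
Σc'Δl = 62.7 kN/m; ΣN' = 422.6 kN/m; ΣW sinα = 247.2 kN/m
Resisting = 62.7 + 422.6·tan31.1° = 62.7 + 255.0 = 317.7 kN/m
FS = 317.7 / 247.2 = 1.285

FS = 1.28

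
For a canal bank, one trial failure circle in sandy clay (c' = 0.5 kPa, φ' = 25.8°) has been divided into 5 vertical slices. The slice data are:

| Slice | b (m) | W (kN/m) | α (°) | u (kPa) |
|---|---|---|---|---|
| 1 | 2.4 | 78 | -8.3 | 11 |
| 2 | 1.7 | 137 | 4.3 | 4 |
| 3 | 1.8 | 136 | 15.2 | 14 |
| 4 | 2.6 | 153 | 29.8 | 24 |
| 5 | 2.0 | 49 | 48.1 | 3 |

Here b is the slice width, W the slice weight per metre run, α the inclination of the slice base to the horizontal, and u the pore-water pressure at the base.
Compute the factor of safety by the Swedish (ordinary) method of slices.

FS = 1.26

Ordinary method of slices: FS = Σ[c'·Δl_i + (W_i cosα_i − u_i·Δl_i)·tanφ'] / Σ W_i sinα_i, with Δl_i = b_i / cosα_i.
Slice 1: Δl = 2.4/cos(-8.3°) = 2.425 m; N'_1 = 78·cos(-8.3°) − 11·2.425 = 50.5; c'Δl = 1.21; W sinα = -11.3
Slice 2: Δl = 1.7/cos4.3° = 1.705 m; N'_2 = 137·cos4.3° − 4·1.705 = 129.8; c'Δl = 0.85; W sinα = 10.3
Slice 3: Δl = 1.8/cos15.2° = 1.865 m; N'_3 = 136·cos15.2° − 14·1.865 = 105.1; c'Δl = 0.93; W sinα = 35.7
Slice 4: Δl = 2.6/cos29.8° = 2.996 m; N'_4 = 153·cos29.8° − 24·2.996 = 60.9; c'Δl = 1.50; W sinα = 76.0
Slice 5: Δl = 2.0/cos48.1° = 2.995 m; N'_5 = 49·cos48.1° − 3·2.995 = 23.7; c'Δl = 1.50; W sinα = 36.5
Σc'Δl = 6.0 kN/m; ΣN' = 370.0 kN/m; ΣW sinα = 147.2 kN/m
Resisting = 6.0 + 370.0·tan25.8° = 6.0 + 178.9 = 184.9 kN/m
FS = 184.9 / 147.2 = 1.256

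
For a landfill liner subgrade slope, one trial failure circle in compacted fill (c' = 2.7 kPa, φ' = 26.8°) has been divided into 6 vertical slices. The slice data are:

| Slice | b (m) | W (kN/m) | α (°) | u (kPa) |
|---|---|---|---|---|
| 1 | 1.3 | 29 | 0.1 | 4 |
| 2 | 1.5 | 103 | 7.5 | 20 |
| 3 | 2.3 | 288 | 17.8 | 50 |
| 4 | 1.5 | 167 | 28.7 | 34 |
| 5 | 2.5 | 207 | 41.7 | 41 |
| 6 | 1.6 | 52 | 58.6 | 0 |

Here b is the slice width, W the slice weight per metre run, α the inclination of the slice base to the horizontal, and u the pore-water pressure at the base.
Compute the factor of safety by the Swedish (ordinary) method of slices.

Ordinary method of slices: FS = Σ[c'·Δl_i + (W_i cosα_i − u_i·Δl_i)·tanφ'] / Σ W_i sinα_i, with Δl_i = b_i / cosα_i.
Slice 1: Δl = 1.3/cos0.1° = 1.300 m; N'_1 = 29·cos0.1° − 4·1.300 = 23.8; c'Δl = 3.51; W sinα = 0.1
Slice 2: Δl = 1.5/cos7.5° = 1.513 m; N'_2 = 103·cos7.5° − 20·1.513 = 71.9; c'Δl = 4.08; W sinα = 13.4
Slice 3: Δl = 2.3/cos17.8° = 2.416 m; N'_3 = 288·cos17.8° − 50·2.416 = 153.4; c'Δl = 6.52; W sinα = 88.0
Slice 4: Δl = 1.5/cos28.7° = 1.710 m; N'_4 = 167·cos28.7° − 34·1.710 = 88.3; c'Δl = 4.62; W sinα = 80.2
Slice 5: Δl = 2.5/cos41.7° = 3.348 m; N'_5 = 207·cos41.7° − 41·3.348 = 17.3; c'Δl = 9.04; W sinα = 137.7
Slice 6: Δl = 1.6/cos58.6° = 3.071 m; N'_6 = 52·cos58.6° − 0·3.071 = 27.1; c'Δl = 8.29; W sinα = 44.4
Σc'Δl = 36.1 kN/m; ΣN' = 381.8 kN/m; ΣW sinα = 363.8 kN/m
Resisting = 36.1 + 381.8·tan26.8° = 36.1 + 192.9 = 228.9 kN/m
FS = 228.9 / 363.8 = 0.629

FS = 0.63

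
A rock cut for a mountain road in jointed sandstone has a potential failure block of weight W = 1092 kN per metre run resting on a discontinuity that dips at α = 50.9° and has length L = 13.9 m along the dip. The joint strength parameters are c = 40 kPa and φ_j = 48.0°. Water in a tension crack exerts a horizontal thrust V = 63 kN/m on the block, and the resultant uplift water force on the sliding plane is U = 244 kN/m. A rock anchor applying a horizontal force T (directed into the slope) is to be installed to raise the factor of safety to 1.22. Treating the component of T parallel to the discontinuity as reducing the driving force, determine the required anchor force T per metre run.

Resolving forces along and normal to the sliding plane, with the horizontal anchor force T adding T·sinα to the effective normal force and T·cosα acting up the plane against the driving force:
FS = [cL + (W cosα − U − V sinα + T sinα) tanφ_j] / [W sinα + V cosα − T cosα]
Without the anchor: N' = 395.8 kN/m, driving T_d = 887.2 kN/m, resisting R = 40·13.9 + 395.8·tan48.0° = 995.6 kN/m, FS = 1.12.
Setting FS = 1.22 and solving for T:
1.22·(887.2 − T cos50.9°) = 995.6 + T sin50.9°·tan48.0°
T·(sin50.9°·tan48.0° + 1.22·cos50.9°) = 1.22·887.2 − 995.6
T·(0.7760·1.1106 + 1.22·0.6307) = 1082.4 − 995.6 = 86.8
T·1.6313 = 86.8
T = 53.2 kN/m

T = 53 kN/m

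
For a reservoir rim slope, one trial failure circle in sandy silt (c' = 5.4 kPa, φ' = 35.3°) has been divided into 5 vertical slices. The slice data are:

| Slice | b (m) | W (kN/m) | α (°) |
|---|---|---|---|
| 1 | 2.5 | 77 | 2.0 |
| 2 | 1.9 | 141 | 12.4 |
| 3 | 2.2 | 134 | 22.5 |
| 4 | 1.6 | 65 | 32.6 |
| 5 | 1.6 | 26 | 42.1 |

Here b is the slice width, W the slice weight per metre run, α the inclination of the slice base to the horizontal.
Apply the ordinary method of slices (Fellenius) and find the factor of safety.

Ordinary method of slices: FS = Σ[c'·Δl_i + (W_i cosα_i)·tanφ'] / Σ W_i sinα_i, with Δl_i = b_i / cosα_i.
Slice 1: Δl = 2.5/cos2.0° = 2.502 m; N'_1 = 77·cos2.0° = 77.0; c'Δl = 13.51; W sinα = 2.7
Slice 2: Δl = 1.9/cos12.4° = 1.945 m; N'_2 = 141·cos12.4° = 137.7; c'Δl = 10.51; W sinα = 30.3
Slice 3: Δl = 2.2/cos22.5° = 2.381 m; N'_3 = 134·cos22.5° = 123.8; c'Δl = 12.86; W sinα = 51.3
Slice 4: Δl = 1.6/cos32.6° = 1.899 m; N'_4 = 65·cos32.6° = 54.8; c'Δl = 10.26; W sinα = 35.0
Slice 5: Δl = 1.6/cos42.1° = 2.156 m; N'_5 = 26·cos42.1° = 19.3; c'Δl = 11.64; W sinα = 17.4
Σc'Δl = 58.8 kN/m; ΣN' = 412.5 kN/m; ΣW sinα = 136.7 kN/m
Resisting = 58.8 + 412.5·tan35.3° = 58.8 + 292.1 = 350.8 kN/m
FS = 350.8 / 136.7 = 2.567

FS = 2.57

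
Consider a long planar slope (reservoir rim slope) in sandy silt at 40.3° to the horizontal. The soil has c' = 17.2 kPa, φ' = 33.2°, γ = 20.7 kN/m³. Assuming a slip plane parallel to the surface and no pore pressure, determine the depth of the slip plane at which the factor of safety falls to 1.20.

Setting FS = 1.20 in FS = [c' + γz cos²β tanφ'] / [γz sinβ cosβ] and solving for z:
z = c' / [γ cosβ (FS·sinβ − cosβ·tanφ')]
  = 17.2 / [20.7·cos40.3°·(1.20·sin40.3° − cos40.3°·tan33.2°)]
  = 17.2 / [20.7·0.7627·(1.20·0.6468 − 0.7627·0.6544)]
  = 17.2 / 4.3742 = 3.932 m

z = 3.93 m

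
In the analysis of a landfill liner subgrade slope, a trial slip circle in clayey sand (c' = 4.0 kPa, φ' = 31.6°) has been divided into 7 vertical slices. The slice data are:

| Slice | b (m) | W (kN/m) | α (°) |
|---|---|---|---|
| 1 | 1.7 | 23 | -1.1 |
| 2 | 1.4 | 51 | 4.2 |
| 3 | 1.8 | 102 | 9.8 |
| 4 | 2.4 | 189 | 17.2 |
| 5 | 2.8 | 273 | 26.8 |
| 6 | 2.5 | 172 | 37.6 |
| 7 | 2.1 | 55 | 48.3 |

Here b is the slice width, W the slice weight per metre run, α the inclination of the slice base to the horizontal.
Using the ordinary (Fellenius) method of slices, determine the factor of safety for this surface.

Ordinary method of slices: FS = Σ[c'·Δl_i + (W_i cosα_i)·tanφ'] / Σ W_i sinα_i, with Δl_i = b_i / cosα_i.
Slice 1: Δl = 1.7/cos(-1.1°) = 1.700 m; N'_1 = 23·cos(-1.1°) = 23.0; c'Δl = 6.80; W sinα = -0.4
Slice 2: Δl = 1.4/cos4.2° = 1.404 m; N'_2 = 51·cos4.2° = 50.9; c'Δl = 5.62; W sinα = 3.7
Slice 3: Δl = 1.8/cos9.8° = 1.827 m; N'_3 = 102·cos9.8° = 100.5; c'Δl = 7.31; W sinα = 17.4
Slice 4: Δl = 2.4/cos17.2° = 2.512 m; N'_4 = 189·cos17.2° = 180.5; c'Δl = 10.05; W sinα = 55.9
Slice 5: Δl = 2.8/cos26.8° = 3.137 m; N'_5 = 273·cos26.8° = 243.7; c'Δl = 12.55; W sinα = 123.1
Slice 6: Δl = 2.5/cos37.6° = 3.155 m; N'_6 = 172·cos37.6° = 136.3; c'Δl = 12.62; W sinα = 104.9
Slice 7: Δl = 2.1/cos48.3° = 3.157 m; N'_7 = 55·cos48.3° = 36.6; c'Δl = 12.63; W sinα = 41.1
Σc'Δl = 67.6 kN/m; ΣN' = 771.5 kN/m; ΣW sinα = 345.6 kN/m
Resisting = 67.6 + 771.5·tan31.6° = 67.6 + 474.6 = 542.2 kN/m
FS = 542.2 / 345.6 = 1.569

FS = 1.57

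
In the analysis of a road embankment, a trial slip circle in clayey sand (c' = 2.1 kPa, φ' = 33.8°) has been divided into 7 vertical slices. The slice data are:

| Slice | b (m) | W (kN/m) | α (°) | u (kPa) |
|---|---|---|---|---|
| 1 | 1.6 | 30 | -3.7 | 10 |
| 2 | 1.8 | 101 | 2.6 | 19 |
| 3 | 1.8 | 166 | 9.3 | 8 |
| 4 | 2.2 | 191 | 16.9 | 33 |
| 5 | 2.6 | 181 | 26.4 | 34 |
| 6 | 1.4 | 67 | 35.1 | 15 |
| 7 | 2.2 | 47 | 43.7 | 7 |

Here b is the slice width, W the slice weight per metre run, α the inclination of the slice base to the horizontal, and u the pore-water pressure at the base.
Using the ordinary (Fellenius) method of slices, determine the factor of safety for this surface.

Ordinary method of slices: FS = Σ[c'·Δl_i + (W_i cosα_i − u_i·Δl_i)·tanφ'] / Σ W_i sinα_i, with Δl_i = b_i / cosα_i.
Slice 1: Δl = 1.6/cos(-3.7°) = 1.603 m; N'_1 = 30·cos(-3.7°) − 10·1.603 = 13.9; c'Δl = 3.37; W sinα = -1.9
Slice 2: Δl = 1.8/cos2.6° = 1.802 m; N'_2 = 101·cos2.6° − 19·1.802 = 66.7; c'Δl = 3.78; W sinα = 4.6
Slice 3: Δl = 1.8/cos9.3° = 1.824 m; N'_3 = 166·cos9.3° − 8·1.824 = 149.2; c'Δl = 3.83; W sinα = 26.8
Slice 4: Δl = 2.2/cos16.9° = 2.299 m; N'_4 = 191·cos16.9° − 33·2.299 = 106.9; c'Δl = 4.83; W sinα = 55.5
Slice 5: Δl = 2.6/cos26.4° = 2.903 m; N'_5 = 181·cos26.4° − 34·2.903 = 63.4; c'Δl = 6.10; W sinα = 80.5
Slice 6: Δl = 1.4/cos35.1° = 1.711 m; N'_6 = 67·cos35.1° − 15·1.711 = 29.1; c'Δl = 3.59; W sinα = 38.5
Slice 7: Δl = 2.2/cos43.7° = 3.043 m; N'_7 = 47·cos43.7° − 7·3.043 = 12.7; c'Δl = 6.39; W sinα = 32.5
Σc'Δl = 31.9 kN/m; ΣN' = 441.9 kN/m; ΣW sinα = 236.5 kN/m
Resisting = 31.9 + 441.9·tan33.8° = 31.9 + 295.8 = 327.7 kN/m
FS = 327.7 / 236.5 = 1.386

FS = 1.39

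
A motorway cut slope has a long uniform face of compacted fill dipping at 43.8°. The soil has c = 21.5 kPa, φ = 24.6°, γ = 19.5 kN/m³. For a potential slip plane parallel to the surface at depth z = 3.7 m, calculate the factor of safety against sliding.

For an infinite slope with a slip plane parallel to the surface (no pore pressure): FS = [c + γz cos²β tanφ] / [γz sinβ cosβ].
γz = 19.5·3.7 = 72.15 kN/m²
Numerator = 21.5 + 72.15·cos²43.8°·tan24.6° = 21.5 + 72.15·0.5209·0.4578 = 38.708 kPa
Denominator = 72.15·sin43.8°·cos43.8° = 72.15·0.6921·0.7218 = 36.043 kPa
FS = 38.708 / 36.043 = 1.074

FS = 1.07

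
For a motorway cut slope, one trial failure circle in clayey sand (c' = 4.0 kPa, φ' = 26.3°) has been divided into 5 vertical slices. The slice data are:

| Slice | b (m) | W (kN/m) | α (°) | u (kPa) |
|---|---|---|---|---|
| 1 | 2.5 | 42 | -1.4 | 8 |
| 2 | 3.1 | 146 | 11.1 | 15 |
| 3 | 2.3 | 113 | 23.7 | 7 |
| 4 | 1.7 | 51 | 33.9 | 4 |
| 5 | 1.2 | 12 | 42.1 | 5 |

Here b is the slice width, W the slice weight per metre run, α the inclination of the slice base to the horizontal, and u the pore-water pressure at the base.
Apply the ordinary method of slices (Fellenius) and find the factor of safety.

FS = 1.52

Ordinary method of slices: FS = Σ[c'·Δl_i + (W_i cosα_i − u_i·Δl_i)·tanφ'] / Σ W_i sinα_i, with Δl_i = b_i / cosα_i.
Slice 1: Δl = 2.5/cos(-1.4°) = 2.501 m; N'_1 = 42·cos(-1.4°) − 8·2.501 = 22.0; c'Δl = 10.00; W sinα = -1.0
Slice 2: Δl = 3.1/cos11.1° = 3.159 m; N'_2 = 146·cos11.1° − 15·3.159 = 95.9; c'Δl = 12.64; W sinα = 28.1
Slice 3: Δl = 2.3/cos23.7° = 2.512 m; N'_3 = 113·cos23.7° − 7·2.512 = 85.9; c'Δl = 10.05; W sinα = 45.4
Slice 4: Δl = 1.7/cos33.9° = 2.048 m; N'_4 = 51·cos33.9° − 4·2.048 = 34.1; c'Δl = 8.19; W sinα = 28.4
Slice 5: Δl = 1.2/cos42.1° = 1.617 m; N'_5 = 12·cos42.1° − 5·1.617 = 0.8; c'Δl = 6.47; W sinα = 8.0
Σc'Δl = 47.3 kN/m; ΣN' = 238.7 kN/m; ΣW sinα = 109.0 kN/m
Resisting = 47.3 + 238.7·tan26.3° = 47.3 + 118.0 = 165.3 kN/m
FS = 165.3 / 109.0 = 1.517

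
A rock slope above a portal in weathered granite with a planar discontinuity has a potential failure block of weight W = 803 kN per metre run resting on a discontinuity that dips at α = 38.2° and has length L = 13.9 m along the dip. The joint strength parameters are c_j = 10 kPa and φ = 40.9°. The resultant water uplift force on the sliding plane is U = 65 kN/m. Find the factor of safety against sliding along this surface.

FS = 1.27

Resolving the block weight along and normal to the plane and applying the Mohr–Coulomb strength on the joint:
N' = W cosα − U = 803·cos38.2° − 65 = 566.0 kN/m
Driving force T = W sinα = 803·sin38.2° = 496.6 kN/m
Resisting force R = c_j·L + N'·tanφ = 10·13.9 + 566.0·tan40.9° = 139.0 + 490.3 = 629.3 kN/m
FS = R / T = 629.3 / 496.6 = 1.267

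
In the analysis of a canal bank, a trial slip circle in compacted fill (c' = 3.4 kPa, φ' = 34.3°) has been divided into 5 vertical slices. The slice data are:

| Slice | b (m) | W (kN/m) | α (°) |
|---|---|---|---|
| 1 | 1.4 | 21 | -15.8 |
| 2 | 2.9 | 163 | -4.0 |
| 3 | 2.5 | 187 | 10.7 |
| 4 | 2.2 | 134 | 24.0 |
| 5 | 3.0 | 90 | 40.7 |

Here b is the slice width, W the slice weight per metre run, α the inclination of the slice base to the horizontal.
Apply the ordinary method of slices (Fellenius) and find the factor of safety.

FS = 3.25

Ordinary method of slices: FS = Σ[c'·Δl_i + (W_i cosα_i)·tanφ'] / Σ W_i sinα_i, with Δl_i = b_i / cosα_i.
Slice 1: Δl = 1.4/cos(-15.8°) = 1.455 m; N'_1 = 21·cos(-15.8°) = 20.2; c'Δl = 4.95; W sinα = -5.7
Slice 2: Δl = 2.9/cos(-4.0°) = 2.907 m; N'_2 = 163·cos(-4.0°) = 162.6; c'Δl = 9.88; W sinα = -11.4
Slice 3: Δl = 2.5/cos10.7° = 2.544 m; N'_3 = 187·cos10.7° = 183.7; c'Δl = 8.65; W sinα = 34.7
Slice 4: Δl = 2.2/cos24.0° = 2.408 m; N'_4 = 134·cos24.0° = 122.4; c'Δl = 8.19; W sinα = 54.5
Slice 5: Δl = 3.0/cos40.7° = 3.957 m; N'_5 = 90·cos40.7° = 68.2; c'Δl = 13.45; W sinα = 58.7
Σc'Δl = 45.1 kN/m; ΣN' = 557.2 kN/m; ΣW sinα = 130.8 kN/m
Resisting = 45.1 + 557.2·tan34.3° = 45.1 + 380.1 = 425.2 kN/m
FS = 425.2 / 130.8 = 3.250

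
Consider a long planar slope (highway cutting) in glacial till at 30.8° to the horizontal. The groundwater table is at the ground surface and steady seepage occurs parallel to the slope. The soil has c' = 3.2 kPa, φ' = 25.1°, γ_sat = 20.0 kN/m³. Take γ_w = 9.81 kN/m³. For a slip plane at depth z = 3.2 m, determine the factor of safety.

FS = 0.51

With seepage parallel to the slope and the water table at the surface, the effective normal stress on the slip plane uses the buoyant unit weight γ' = γ_sat − γ_w while the driving shear stress uses γ_sat:
FS = [c' + γ' z cos²β tanφ'] / [γ_sat z sinβ cosβ]
γ' = 20.0 − 9.81 = 10.19 kN/m³
Numerator = 3.2 + 10.19·3.2·cos²30.8°·tan25.1° = 3.2 + 10.19·3.2·0.7378·0.4684 = 14.470 kPa
Denominator = 20.0·3.2·sin30.8°·cos30.8° = 20.0·3.2·0.5120·0.8590 = 28.149 kPa
FS = 14.470 / 28.149 = 0.514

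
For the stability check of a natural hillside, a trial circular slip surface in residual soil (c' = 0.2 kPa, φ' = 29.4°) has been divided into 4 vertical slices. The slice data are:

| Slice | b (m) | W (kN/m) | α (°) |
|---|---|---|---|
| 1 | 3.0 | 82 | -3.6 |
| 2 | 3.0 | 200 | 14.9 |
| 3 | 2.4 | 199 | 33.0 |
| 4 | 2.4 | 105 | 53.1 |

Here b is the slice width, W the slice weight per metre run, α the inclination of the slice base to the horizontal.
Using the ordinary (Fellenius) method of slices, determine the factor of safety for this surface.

Ordinary method of slices: FS = Σ[c'·Δl_i + (W_i cosα_i)·tanφ'] / Σ W_i sinα_i, with Δl_i = b_i / cosα_i.
Slice 1: Δl = 3.0/cos(-3.6°) = 3.006 m; N'_1 = 82·cos(-3.6°) = 81.8; c'Δl = 0.60; W sinα = -5.1
Slice 2: Δl = 3.0/cos14.9° = 3.104 m; N'_2 = 200·cos14.9° = 193.3; c'Δl = 0.62; W sinα = 51.4
Slice 3: Δl = 2.4/cos33.0° = 2.862 m; N'_3 = 199·cos33.0° = 166.9; c'Δl = 0.57; W sinα = 108.4
Slice 4: Δl = 2.4/cos53.1° = 3.997 m; N'_4 = 105·cos53.1° = 63.0; c'Δl = 0.80; W sinα = 84.0
Σc'Δl = 2.6 kN/m; ΣN' = 505.1 kN/m; ΣW sinα = 238.6 kN/m
Resisting = 2.6 + 505.1·tan29.4° = 2.6 + 284.6 = 287.2 kN/m
FS = 287.2 / 238.6 = 1.203

FS = 1.20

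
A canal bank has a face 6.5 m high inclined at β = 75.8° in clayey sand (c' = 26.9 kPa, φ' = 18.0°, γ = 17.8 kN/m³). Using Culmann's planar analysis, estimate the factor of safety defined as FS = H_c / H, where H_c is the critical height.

H_c = (4c'/γ) · sinβ cosφ' / [1 − cos(β − φ')]
    = (4·26.9/17.8) · sin75.8°·cos18.0° / [1 − cos57.8°]
    = 6.045 · 0.9220 / 0.4671 = 11.93 m
FS = H_c / H = 11.93 / 6.5 = 1.836

FS = 1.84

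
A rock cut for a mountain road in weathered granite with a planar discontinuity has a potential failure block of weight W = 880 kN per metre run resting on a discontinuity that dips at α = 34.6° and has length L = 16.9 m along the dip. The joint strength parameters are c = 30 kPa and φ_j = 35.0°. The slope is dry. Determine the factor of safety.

Resolving the block weight along and normal to the plane and applying the Mohr–Coulomb strength on the joint:
N' = W cosα = 880·cos34.6° = 724.4 kN/m
Driving force T = W sinα = 880·sin34.6° = 499.7 kN/m
Resisting force R = c·L + N'·tanφ_j = 30·16.9 + 724.4·tan35.0° = 507.0 + 507.2 = 1014.2 kN/m
FS = R / T = 1014.2 / 499.7 = 2.030

FS = 2.03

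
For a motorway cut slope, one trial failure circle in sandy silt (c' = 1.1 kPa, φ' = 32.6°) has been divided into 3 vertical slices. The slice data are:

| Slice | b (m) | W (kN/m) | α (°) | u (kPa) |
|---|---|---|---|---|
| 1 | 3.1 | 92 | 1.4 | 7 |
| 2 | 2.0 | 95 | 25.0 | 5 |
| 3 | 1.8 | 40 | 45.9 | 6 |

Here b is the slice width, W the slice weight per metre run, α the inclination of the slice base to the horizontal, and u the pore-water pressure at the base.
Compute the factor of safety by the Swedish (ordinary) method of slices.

FS = 1.54

Ordinary method of slices: FS = Σ[c'·Δl_i + (W_i cosα_i − u_i·Δl_i)·tanφ'] / Σ W_i sinα_i, with Δl_i = b_i / cosα_i.
Slice 1: Δl = 3.1/cos1.4° = 3.101 m; N'_1 = 92·cos1.4° − 7·3.101 = 70.3; c'Δl = 3.41; W sinα = 2.2
Slice 2: Δl = 2.0/cos25.0° = 2.207 m; N'_2 = 95·cos25.0° − 5·2.207 = 75.1; c'Δl = 2.43; W sinα = 40.1
Slice 3: Δl = 1.8/cos45.9° = 2.587 m; N'_3 = 40·cos45.9° − 6·2.587 = 12.3; c'Δl = 2.85; W sinα = 28.7
Σc'Δl = 8.7 kN/m; ΣN' = 157.6 kN/m; ΣW sinα = 71.1 kN/m
Resisting = 8.7 + 157.6·tan32.6° = 8.7 + 100.8 = 109.5 kN/m
FS = 109.5 / 71.1 = 1.540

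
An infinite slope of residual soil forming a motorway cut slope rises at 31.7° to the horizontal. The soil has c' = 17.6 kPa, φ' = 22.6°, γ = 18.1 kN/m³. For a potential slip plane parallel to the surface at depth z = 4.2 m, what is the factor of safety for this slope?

For an infinite slope with a slip plane parallel to the surface (no pore pressure): FS = [c' + γz cos²β tanφ'] / [γz sinβ cosβ].
γz = 18.1·4.2 = 76.02 kN/m²
Numerator = 17.6 + 76.02·cos²31.7°·tan22.6° = 17.6 + 76.02·0.7239·0.4163 = 40.506 kPa
Denominator = 76.02·sin31.7°·cos31.7° = 76.02·0.5255·0.8508 = 33.987 kPa
FS = 40.506 / 33.987 = 1.192

FS = 1.19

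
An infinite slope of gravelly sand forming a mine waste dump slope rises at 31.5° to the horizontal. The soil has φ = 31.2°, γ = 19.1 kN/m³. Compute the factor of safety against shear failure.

FS = 0.99

For a dry cohesionless infinite slope the factor of safety is FS = tanφ / tanβ.
FS = tan31.2° / tan31.5° = 0.6056 / 0.6128 = 0.988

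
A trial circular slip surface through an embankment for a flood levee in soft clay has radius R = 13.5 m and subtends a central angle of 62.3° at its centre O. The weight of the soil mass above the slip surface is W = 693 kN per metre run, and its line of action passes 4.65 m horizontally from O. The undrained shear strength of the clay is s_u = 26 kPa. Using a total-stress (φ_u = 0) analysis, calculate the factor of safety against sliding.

Taking moments about the centre O, the resisting moment is provided by the undrained shear strength acting along the arc:
Arc length L_a = R·θ = 13.5·(62.3°·π/180) = 13.5·1.0873 = 14.68 m
M_R = s_u·L_a·R = 26·14.68·13.5 = 5152.4 kN·m/m
M_D = W·d = 693·4.65 = 3222.5 kN·m/m
FS = M_R / M_D = 5152.4 / 3222.5 = 1.599

FS = 1.60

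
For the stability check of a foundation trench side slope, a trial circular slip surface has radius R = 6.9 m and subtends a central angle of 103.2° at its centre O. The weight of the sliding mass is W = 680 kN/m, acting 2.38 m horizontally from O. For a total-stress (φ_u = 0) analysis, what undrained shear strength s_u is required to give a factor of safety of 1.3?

s_u = 24.5 kPa

FS = s_u·L_a·R / (W·d), so s_u = FS·W·d / (L_a·R).
Arc length L_a = R·θ = 6.9·(103.2°·π/180) = 6.9·1.8012 = 12.43 m
s_u = 1.3·680·2.38 / (12.43·6.9) = 2103.9 / 85.75 = 24.53 kPa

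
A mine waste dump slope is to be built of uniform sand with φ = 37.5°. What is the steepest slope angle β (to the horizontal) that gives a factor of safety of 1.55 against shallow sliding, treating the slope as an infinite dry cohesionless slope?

β = 26.3°

For an infinite dry cohesionless slope FS = tanφ/tanβ, so tanβ = tanφ / FS.
tanβ = tan37.5° / 1.55 = 0.7673 / 1.55 = 0.4950
β = arctan(0.4950) = 26.34°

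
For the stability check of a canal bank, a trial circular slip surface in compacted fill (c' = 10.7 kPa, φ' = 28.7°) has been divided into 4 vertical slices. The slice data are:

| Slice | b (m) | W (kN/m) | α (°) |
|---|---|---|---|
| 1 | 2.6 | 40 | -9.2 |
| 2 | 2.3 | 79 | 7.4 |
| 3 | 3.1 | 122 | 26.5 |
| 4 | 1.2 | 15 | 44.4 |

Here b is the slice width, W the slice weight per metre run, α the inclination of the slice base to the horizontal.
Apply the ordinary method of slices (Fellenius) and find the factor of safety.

FS = 3.47

Ordinary method of slices: FS = Σ[c'·Δl_i + (W_i cosα_i)·tanφ'] / Σ W_i sinα_i, with Δl_i = b_i / cosα_i.
Slice 1: Δl = 2.6/cos(-9.2°) = 2.634 m; N'_1 = 40·cos(-9.2°) = 39.5; c'Δl = 28.18; W sinα = -6.4
Slice 2: Δl = 2.3/cos7.4° = 2.319 m; N'_2 = 79·cos7.4° = 78.3; c'Δl = 24.82; W sinα = 10.2
Slice 3: Δl = 3.1/cos26.5° = 3.464 m; N'_3 = 122·cos26.5° = 109.2; c'Δl = 37.06; W sinα = 54.4
Slice 4: Δl = 1.2/cos44.4° = 1.680 m; N'_4 = 15·cos44.4° = 10.7; c'Δl = 17.97; W sinα = 10.5
Σc'Δl = 108.0 kN/m; ΣN' = 237.7 kN/m; ΣW sinα = 68.7 kN/m
Resisting = 108.0 + 237.7·tan28.7° = 108.0 + 130.2 = 238.2 kN/m
FS = 238.2 / 68.7 = 3.467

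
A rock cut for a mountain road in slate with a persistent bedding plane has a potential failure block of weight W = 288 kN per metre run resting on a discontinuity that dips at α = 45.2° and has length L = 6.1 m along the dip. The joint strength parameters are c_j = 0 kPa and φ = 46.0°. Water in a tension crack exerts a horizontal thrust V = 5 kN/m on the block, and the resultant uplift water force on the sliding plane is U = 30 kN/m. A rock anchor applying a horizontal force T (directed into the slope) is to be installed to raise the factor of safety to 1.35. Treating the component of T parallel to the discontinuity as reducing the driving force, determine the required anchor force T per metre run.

T = 62 kN/m

Resolving forces along and normal to the sliding plane, with the horizontal anchor force T adding T·sinα to the effective normal force and T·cosα acting up the plane against the driving force:
FS = [c_jL + (W cosα − U − V sinα + T sinα) tanφ] / [W sinα + V cosα − T cosα]
Without the anchor: N' = 169.4 kN/m, driving T_d = 207.9 kN/m, resisting R = 0·6.1 + 169.4·tan46.0° = 175.4 kN/m, FS = 0.84.
Setting FS = 1.35 and solving for T:
1.35·(207.9 − T cos45.2°) = 175.4 + T sin45.2°·tan46.0°
T·(sin45.2°·tan46.0° + 1.35·cos45.2°) = 1.35·207.9 − 175.4
T·(0.7096·1.0355 + 1.35·0.7046) = 280.6 − 175.4 = 105.2
T·1.6860 = 105.2
T = 62.4 kN/m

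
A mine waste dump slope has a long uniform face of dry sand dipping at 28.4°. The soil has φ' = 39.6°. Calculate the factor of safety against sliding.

FS = 1.53

For a dry cohesionless infinite slope the factor of safety is FS = tanφ' / tanβ.
FS = tan39.6° / tan28.4° = 0.8273 / 0.5407 = 1.530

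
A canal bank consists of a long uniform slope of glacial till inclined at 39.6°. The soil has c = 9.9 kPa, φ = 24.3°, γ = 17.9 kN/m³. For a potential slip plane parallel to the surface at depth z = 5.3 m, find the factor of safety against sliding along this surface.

For an infinite slope with a slip plane parallel to the surface (no pore pressure): FS = [c + γz cos²β tanφ] / [γz sinβ cosβ].
γz = 17.9·5.3 = 94.87 kN/m²
Numerator = 9.9 + 94.87·cos²39.6°·tan24.3° = 9.9 + 94.87·0.5937·0.4515 = 35.331 kPa
Denominator = 94.87·sin39.6°·cos39.6° = 94.87·0.6374·0.7705 = 46.595 kPa
FS = 35.331 / 46.595 = 0.758

FS = 0.76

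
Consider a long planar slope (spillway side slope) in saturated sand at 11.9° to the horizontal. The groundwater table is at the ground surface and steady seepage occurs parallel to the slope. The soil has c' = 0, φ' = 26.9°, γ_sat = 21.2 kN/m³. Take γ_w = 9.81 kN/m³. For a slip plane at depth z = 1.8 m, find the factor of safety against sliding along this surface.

With seepage parallel to the slope and the water table at the surface, the effective normal stress on the slip plane uses the buoyant unit weight γ' = γ_sat − γ_w while the driving shear stress uses γ_sat:
FS = [c' + γ' z cos²β tanφ'] / [γ_sat z sinβ cosβ]
(For c' = 0 this reduces to FS = (γ'/γ_sat)·tanφ'/tanβ.)
γ' = 21.2 − 9.81 = 11.39 kN/m³
Numerator = 0.0 + 11.39·1.8·cos²11.9°·tan26.9° = 0.0 + 11.39·1.8·0.9575·0.5073 = 9.959 kPa
Denominator = 21.2·1.8·sin11.9°·cos11.9° = 21.2·1.8·0.2062·0.9785 = 7.700 kPa
FS = 9.959 / 7.700 = 1.293

FS = 1.29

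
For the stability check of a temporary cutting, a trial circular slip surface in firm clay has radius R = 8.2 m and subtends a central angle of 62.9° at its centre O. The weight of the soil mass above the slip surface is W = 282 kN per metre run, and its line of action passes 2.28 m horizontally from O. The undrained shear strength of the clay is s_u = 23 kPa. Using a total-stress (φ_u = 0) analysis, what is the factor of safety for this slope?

FS = 2.64

Taking moments about the centre O, the resisting moment is provided by the undrained shear strength acting along the arc:
Arc length L_a = R·θ = 8.2·(62.9°·π/180) = 8.2·1.0978 = 9.00 m
M_R = s_u·L_a·R = 23·9.00·8.2 = 1697.8 kN·m/m
M_D = W·d = 282·2.28 = 643.0 kN·m/m
FS = M_R / M_D = 1697.8 / 643.0 = 2.641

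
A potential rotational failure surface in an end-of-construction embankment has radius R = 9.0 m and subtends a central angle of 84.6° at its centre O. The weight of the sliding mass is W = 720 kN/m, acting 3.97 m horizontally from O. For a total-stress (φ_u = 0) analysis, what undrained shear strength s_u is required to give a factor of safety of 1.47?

FS = s_u·L_a·R / (W·d), so s_u = FS·W·d / (L_a·R).
Arc length L_a = R·θ = 9.0·(84.6°·π/180) = 9.0·1.4765 = 13.29 m
s_u = 1.47·720·3.97 / (13.29·9.0) = 4201.8 / 119.60 = 35.13 kPa

s_u = 35.1 kPa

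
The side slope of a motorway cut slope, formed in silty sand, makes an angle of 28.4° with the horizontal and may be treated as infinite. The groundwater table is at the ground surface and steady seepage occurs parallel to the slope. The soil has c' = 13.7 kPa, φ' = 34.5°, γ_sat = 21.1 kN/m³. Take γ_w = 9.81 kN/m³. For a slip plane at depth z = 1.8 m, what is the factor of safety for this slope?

FS = 1.54

With seepage parallel to the slope and the water table at the surface, the effective normal stress on the slip plane uses the buoyant unit weight γ' = γ_sat − γ_w while the driving shear stress uses γ_sat:
FS = [c' + γ' z cos²β tanφ'] / [γ_sat z sinβ cosβ]
γ' = 21.1 − 9.81 = 11.29 kN/m³
Numerator = 13.7 + 11.29·1.8·cos²28.4°·tan34.5° = 13.7 + 11.29·1.8·0.7738·0.6873 = 24.507 kPa
Denominator = 21.1·1.8·sin28.4°·cos28.4° = 21.1·1.8·0.4756·0.8796 = 15.890 kPa
FS = 24.507 / 15.890 = 1.542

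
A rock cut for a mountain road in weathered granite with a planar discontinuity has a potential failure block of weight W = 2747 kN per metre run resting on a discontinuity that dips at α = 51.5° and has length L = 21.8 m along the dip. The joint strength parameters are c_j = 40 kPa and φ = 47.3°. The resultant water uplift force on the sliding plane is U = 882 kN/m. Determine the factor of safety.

Resolving the block weight along and normal to the plane and applying the Mohr–Coulomb strength on the joint:
N' = W cosα − U = 2747·cos51.5° − 882 = 828.0 kN/m
Driving force T = W sinα = 2747·sin51.5° = 2149.8 kN/m
Resisting force R = c_j·L + N'·tanφ = 40·21.8 + 828.0·tan47.3° = 872.0 + 897.3 = 1769.3 kN/m
FS = R / T = 1769.3 / 2149.8 = 0.823

FS = 0.82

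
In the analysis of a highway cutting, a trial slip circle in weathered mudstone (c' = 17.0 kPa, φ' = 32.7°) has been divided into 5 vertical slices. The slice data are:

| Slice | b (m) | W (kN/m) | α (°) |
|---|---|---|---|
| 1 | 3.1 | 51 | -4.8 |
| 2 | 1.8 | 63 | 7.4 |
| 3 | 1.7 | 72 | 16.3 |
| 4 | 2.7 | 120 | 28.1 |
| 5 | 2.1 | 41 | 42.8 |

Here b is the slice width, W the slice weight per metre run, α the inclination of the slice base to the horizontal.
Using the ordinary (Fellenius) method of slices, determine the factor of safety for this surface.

Ordinary method of slices: FS = Σ[c'·Δl_i + (W_i cosα_i)·tanφ'] / Σ W_i sinα_i, with Δl_i = b_i / cosα_i.
Slice 1: Δl = 3.1/cos(-4.8°) = 3.111 m; N'_1 = 51·cos(-4.8°) = 50.8; c'Δl = 52.89; W sinα = -4.3
Slice 2: Δl = 1.8/cos7.4° = 1.815 m; N'_2 = 63·cos7.4° = 62.5; c'Δl = 30.86; W sinα = 8.1
Slice 3: Δl = 1.7/cos16.3° = 1.771 m; N'_3 = 72·cos16.3° = 69.1; c'Δl = 30.11; W sinα = 20.2
Slice 4: Δl = 2.7/cos28.1° = 3.061 m; N'_4 = 120·cos28.1° = 105.9; c'Δl = 52.03; W sinα = 56.5
Slice 5: Δl = 2.1/cos42.8° = 2.862 m; N'_5 = 41·cos42.8° = 30.1; c'Δl = 48.66; W sinα = 27.9
Σc'Δl = 214.5 kN/m; ΣN' = 318.3 kN/m; ΣW sinα = 108.4 kN/m
Resisting = 214.5 + 318.3·tan32.7° = 214.5 + 204.4 = 418.9 kN/m
FS = 418.9 / 108.4 = 3.863

FS = 3.86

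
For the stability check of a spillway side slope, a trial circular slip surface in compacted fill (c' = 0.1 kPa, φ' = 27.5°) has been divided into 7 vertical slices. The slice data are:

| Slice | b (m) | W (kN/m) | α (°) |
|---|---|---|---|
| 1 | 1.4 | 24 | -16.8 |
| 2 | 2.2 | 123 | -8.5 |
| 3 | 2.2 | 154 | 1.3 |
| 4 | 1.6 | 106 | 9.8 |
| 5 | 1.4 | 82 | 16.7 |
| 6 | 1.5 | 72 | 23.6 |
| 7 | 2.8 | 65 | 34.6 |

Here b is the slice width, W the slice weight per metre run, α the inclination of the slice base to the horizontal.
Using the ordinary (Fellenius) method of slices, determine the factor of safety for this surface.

Ordinary method of slices: FS = Σ[c'·Δl_i + (W_i cosα_i)·tanφ'] / Σ W_i sinα_i, with Δl_i = b_i / cosα_i.
Slice 1: Δl = 1.4/cos(-16.8°) = 1.462 m; N'_1 = 24·cos(-16.8°) = 23.0; c'Δl = 0.15; W sinα = -6.9
Slice 2: Δl = 2.2/cos(-8.5°) = 2.224 m; N'_2 = 123·cos(-8.5°) = 121.6; c'Δl = 0.22; W sinα = -18.2
Slice 3: Δl = 2.2/cos1.3° = 2.201 m; N'_3 = 154·cos1.3° = 154.0; c'Δl = 0.22; W sinα = 3.5
Slice 4: Δl = 1.6/cos9.8° = 1.624 m; N'_4 = 106·cos9.8° = 104.5; c'Δl = 0.16; W sinα = 18.0
Slice 5: Δl = 1.4/cos16.7° = 1.462 m; N'_5 = 82·cos16.7° = 78.5; c'Δl = 0.15; W sinα = 23.6
Slice 6: Δl = 1.5/cos23.6° = 1.637 m; N'_6 = 72·cos23.6° = 66.0; c'Δl = 0.16; W sinα = 28.8
Slice 7: Δl = 2.8/cos34.6° = 3.402 m; N'_7 = 65·cos34.6° = 53.5; c'Δl = 0.34; W sinα = 36.9
Σc'Δl = 1.4 kN/m; ΣN' = 601.1 kN/m; ΣW sinα = 85.7 kN/m
Resisting = 1.4 + 601.1·tan27.5° = 1.4 + 312.9 = 314.3 kN/m
FS = 314.3 / 85.7 = 3.667

FS = 3.67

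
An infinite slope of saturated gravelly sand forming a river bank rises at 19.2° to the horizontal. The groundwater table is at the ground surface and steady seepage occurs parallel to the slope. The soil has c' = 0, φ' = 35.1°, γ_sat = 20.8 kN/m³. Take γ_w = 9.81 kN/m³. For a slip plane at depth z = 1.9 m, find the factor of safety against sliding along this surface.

With seepage parallel to the slope and the water table at the surface, the effective normal stress on the slip plane uses the buoyant unit weight γ' = γ_sat − γ_w while the driving shear stress uses γ_sat:
FS = [c' + γ' z cos²β tanφ'] / [γ_sat z sinβ cosβ]
(For c' = 0 this reduces to FS = (γ'/γ_sat)·tanφ'/tanβ.)
γ' = 20.8 − 9.81 = 10.99 kN/m³
Numerator = 0.0 + 10.99·1.9·cos²19.2°·tan35.1° = 0.0 + 10.99·1.9·0.8918·0.7028 = 13.088 kPa
Denominator = 20.8·1.9·sin19.2°·cos19.2° = 20.8·1.9·0.3289·0.9444 = 12.274 kPa
FS = 13.088 / 12.274 = 1.066

FS = 1.07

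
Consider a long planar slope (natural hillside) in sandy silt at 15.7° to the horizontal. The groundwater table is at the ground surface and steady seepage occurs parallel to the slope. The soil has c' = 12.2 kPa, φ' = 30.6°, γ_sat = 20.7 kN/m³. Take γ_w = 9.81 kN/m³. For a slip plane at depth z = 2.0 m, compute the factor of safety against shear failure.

With seepage parallel to the slope and the water table at the surface, the effective normal stress on the slip plane uses the buoyant unit weight γ' = γ_sat − γ_w while the driving shear stress uses γ_sat:
FS = [c' + γ' z cos²β tanφ'] / [γ_sat z sinβ cosβ]
γ' = 20.7 − 9.81 = 10.89 kN/m³
Numerator = 12.2 + 10.89·2.0·cos²15.7°·tan30.6° = 12.2 + 10.89·2.0·0.9268·0.5914 = 24.137 kPa
Denominator = 20.7·2.0·sin15.7°·cos15.7° = 20.7·2.0·0.2706·0.9627 = 10.785 kPa
FS = 24.137 / 10.785 = 2.238

FS = 2.24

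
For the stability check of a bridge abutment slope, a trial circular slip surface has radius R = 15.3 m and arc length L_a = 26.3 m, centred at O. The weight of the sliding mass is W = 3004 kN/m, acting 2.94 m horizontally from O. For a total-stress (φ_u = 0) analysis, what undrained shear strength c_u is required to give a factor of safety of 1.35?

c_u = 29.6 kPa

FS = c_u·L_a·R / (W·d), so c_u = FS·W·d / (L_a·R).
c_u = 1.35·3004·2.94 / (26.30·15.3) = 11922.9 / 402.39 = 29.63 kPa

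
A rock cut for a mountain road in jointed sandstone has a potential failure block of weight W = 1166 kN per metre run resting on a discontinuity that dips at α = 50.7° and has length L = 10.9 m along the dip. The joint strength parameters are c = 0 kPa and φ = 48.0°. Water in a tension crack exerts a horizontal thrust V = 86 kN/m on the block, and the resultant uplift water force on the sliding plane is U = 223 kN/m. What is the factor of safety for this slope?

Resolving the block weight along and normal to the plane and applying the Mohr–Coulomb strength on the joint:
N' = W cosα − U − V sinα = 1166·cos50.7° − 223 − 86·sin50.7° = 449.0 kN/m
Driving force T = W sinα + V cosα = 1166·sin50.7° + 86·cos50.7° = 956.8 kN/m
Resisting force R = c·L + N'·tanφ = 0·10.9 + 449.0·tan48.0° = 0.0 + 498.6 = 498.6 kN/m
FS = R / T = 498.6 / 956.8 = 0.521

FS = 0.52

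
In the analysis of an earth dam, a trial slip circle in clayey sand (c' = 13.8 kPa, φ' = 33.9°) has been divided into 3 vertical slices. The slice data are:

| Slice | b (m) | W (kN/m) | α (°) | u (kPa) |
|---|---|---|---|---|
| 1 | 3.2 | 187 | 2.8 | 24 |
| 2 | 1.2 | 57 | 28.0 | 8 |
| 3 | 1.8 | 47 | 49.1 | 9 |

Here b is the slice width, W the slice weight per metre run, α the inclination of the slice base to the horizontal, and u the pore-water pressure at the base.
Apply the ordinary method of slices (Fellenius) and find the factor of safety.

Ordinary method of slices: FS = Σ[c'·Δl_i + (W_i cosα_i − u_i·Δl_i)·tanφ'] / Σ W_i sinα_i, with Δl_i = b_i / cosα_i.
Slice 1: Δl = 3.2/cos2.8° = 3.204 m; N'_1 = 187·cos2.8° − 24·3.204 = 109.9; c'Δl = 44.21; W sinα = 9.1
Slice 2: Δl = 1.2/cos28.0° = 1.359 m; N'_2 = 57·cos28.0° − 8·1.359 = 39.5; c'Δl = 18.76; W sinα = 26.8
Slice 3: Δl = 1.8/cos49.1° = 2.749 m; N'_3 = 47·cos49.1° − 9·2.749 = 6.0; c'Δl = 37.94; W sinα = 35.5
Σc'Δl = 100.9 kN/m; ΣN' = 155.4 kN/m; ΣW sinα = 71.4 kN/m
Resisting = 100.9 + 155.4·tan33.9° = 100.9 + 104.4 = 205.3 kN/m
FS = 205.3 / 71.4 = 2.875

FS = 2.87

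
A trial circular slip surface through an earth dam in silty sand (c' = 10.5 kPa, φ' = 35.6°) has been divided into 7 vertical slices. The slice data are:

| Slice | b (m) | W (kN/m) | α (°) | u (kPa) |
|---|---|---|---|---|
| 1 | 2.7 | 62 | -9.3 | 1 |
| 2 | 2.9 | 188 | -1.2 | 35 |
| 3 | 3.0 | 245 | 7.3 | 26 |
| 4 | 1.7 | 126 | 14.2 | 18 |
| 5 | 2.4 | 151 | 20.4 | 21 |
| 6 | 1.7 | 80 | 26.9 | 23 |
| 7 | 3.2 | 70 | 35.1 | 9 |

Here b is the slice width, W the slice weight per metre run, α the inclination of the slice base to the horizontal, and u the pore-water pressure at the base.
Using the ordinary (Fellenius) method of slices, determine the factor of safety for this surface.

Ordinary method of slices: FS = Σ[c'·Δl_i + (W_i cosα_i − u_i·Δl_i)·tanφ'] / Σ W_i sinα_i, with Δl_i = b_i / cosα_i.
Slice 1: Δl = 2.7/cos(-9.3°) = 2.736 m; N'_1 = 62·cos(-9.3°) − 1·2.736 = 58.4; c'Δl = 28.73; W sinα = -10.0
Slice 2: Δl = 2.9/cos(-1.2°) = 2.901 m; N'_2 = 188·cos(-1.2°) − 35·2.901 = 86.4; c'Δl = 30.46; W sinα = -3.9
Slice 3: Δl = 3.0/cos7.3° = 3.025 m; N'_3 = 245·cos7.3° − 26·3.025 = 164.4; c'Δl = 31.76; W sinα = 31.1
Slice 4: Δl = 1.7/cos14.2° = 1.754 m; N'_4 = 126·cos14.2° − 18·1.754 = 90.6; c'Δl = 18.41; W sinα = 30.9
Slice 5: Δl = 2.4/cos20.4° = 2.561 m; N'_5 = 151·cos20.4° − 21·2.561 = 87.8; c'Δl = 26.89; W sinα = 52.6
Slice 6: Δl = 1.7/cos26.9° = 1.906 m; N'_6 = 80·cos26.9° − 23·1.906 = 27.5; c'Δl = 20.02; W sinα = 36.2
Slice 7: Δl = 3.2/cos35.1° = 3.911 m; N'_7 = 70·cos35.1° − 9·3.911 = 22.1; c'Δl = 41.07; W sinα = 40.3
Σc'Δl = 197.3 kN/m; ΣN' = 537.2 kN/m; ΣW sinα = 177.2 kN/m
Resisting = 197.3 + 537.2·tan35.6° = 197.3 + 384.6 = 581.9 kN/m
FS = 581.9 / 177.2 = 3.285

FS = 3.28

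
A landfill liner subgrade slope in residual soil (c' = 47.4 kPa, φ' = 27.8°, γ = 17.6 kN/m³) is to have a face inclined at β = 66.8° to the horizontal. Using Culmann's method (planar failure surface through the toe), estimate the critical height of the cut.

Culmann's analysis gives the critical failure plane at α_cr = (β + φ')/2 = (66.8 + 27.8)/2 = 47.3°, and the critical height
H_c = (4c'/γ) · sinβ cosφ' / [1 − cos(β − φ')]
    = (4·47.4/17.6) · sin66.8°·cos27.8° / [1 − cos(39.0°)]
    = 10.773 · 0.9191·0.8846 / [1 − 0.7771]
    = 10.773 · 0.8130 / 0.2229
    = 39.30 m

H_c = 39.30 m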